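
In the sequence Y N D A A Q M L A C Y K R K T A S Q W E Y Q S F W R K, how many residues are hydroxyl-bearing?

Serine (S), threonine (T), and tyrosine (Y) each carry a hydroxyl group on the side chain.
Matching residues: Y1, Y11, T15, S17, Y21, S23.

6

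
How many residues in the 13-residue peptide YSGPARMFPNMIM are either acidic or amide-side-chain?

Acidic: D, E. Amide-side-chain: N, Q.
Acidic residues here: none (0).
Amide-side-chain residues here: N10 (1).
The two groups share no amino acid, so total = 0 + 1 = 1.

1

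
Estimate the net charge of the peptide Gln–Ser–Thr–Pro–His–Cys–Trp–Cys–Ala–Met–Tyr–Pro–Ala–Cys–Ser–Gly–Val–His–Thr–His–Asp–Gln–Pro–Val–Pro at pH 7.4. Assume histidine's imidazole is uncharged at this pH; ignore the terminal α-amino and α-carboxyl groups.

-1

At pH ~7.4 the Lys and Arg side chains are protonated (+1), the Asp and Glu side chains are deprotonated (−1), and with His taken as neutral all other side chains carry no charge.
Positive (K, R): none → +0.
Negative (D, E): Asp21 → −1.
Net charge = (+0) + (−1) = −1.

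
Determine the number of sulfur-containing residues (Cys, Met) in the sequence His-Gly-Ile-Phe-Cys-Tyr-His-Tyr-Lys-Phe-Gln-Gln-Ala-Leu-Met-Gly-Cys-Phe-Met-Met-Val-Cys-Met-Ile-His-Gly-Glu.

Matching residues: Cys5, Met15, Cys17, Met19, Met20, Cys22, Met23.

7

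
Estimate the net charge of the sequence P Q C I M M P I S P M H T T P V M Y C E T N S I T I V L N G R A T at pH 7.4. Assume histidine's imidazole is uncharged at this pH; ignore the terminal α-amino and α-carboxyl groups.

Near pH 7.4, K and R contribute +1 each, D and E contribute −1 each, and every other side chain (His included, as stated) is uncharged.
Positive (K, R): R31 → +1.
Negative (D, E): E20 → −1.
Net charge = (+1) + (−1) = 0.

0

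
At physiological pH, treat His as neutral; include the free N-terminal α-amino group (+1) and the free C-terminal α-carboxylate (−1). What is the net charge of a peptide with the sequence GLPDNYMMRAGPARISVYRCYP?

+2

At pH ~7.4 the Lys and Arg side chains are protonated (+1), the Asp and Glu side chains are deprotonated (−1), and with His taken as neutral all other side chains carry no charge.
Positive (K, R): R9, R14, R19 → +3.
Negative (D, E): D4 → −1.
The N-terminus (+1) and C-terminus (−1) cancel.
Net charge = (+3) + (−1) = +2.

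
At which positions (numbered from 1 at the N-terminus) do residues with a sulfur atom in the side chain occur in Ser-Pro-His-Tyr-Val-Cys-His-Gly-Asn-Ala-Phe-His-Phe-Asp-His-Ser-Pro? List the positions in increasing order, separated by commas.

Only Cys (C) and Met (M) have a sulfur atom in the side chain.
Matching residues: Cys6.

6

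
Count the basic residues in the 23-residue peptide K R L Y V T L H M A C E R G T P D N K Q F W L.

5

The basic amino acids are Lys (K), Arg (R), and His (H).
Matching residues: K1, R2, H8, R13, K19.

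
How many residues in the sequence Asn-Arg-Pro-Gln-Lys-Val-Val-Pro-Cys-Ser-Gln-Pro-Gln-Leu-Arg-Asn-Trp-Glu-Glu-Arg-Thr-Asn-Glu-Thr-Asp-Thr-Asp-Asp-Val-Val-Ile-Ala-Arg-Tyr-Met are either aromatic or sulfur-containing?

4

Aromatic: F, W, Y. Sulfur-containing: C, M.
Aromatic residues here: Trp17, Tyr34 (2).
Sulfur-containing residues here: Cys9, Met35 (2).
The two groups share no amino acid, so total = 2 + 2 = 4.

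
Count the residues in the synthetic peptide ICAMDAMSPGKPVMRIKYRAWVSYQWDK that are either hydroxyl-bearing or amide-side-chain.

Hydroxyl-bearing: S, T, Y. Amide-side-chain: N, Q.
Hydroxyl-bearing residues here: S8, Y18, S23, Y24 (4).
Amide-side-chain residues here: Q25 (1).
The two groups share no amino acid, so total = 4 + 1 = 5.

5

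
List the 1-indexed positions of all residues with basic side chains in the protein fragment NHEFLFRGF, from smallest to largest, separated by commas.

2, 7

K, R, and H are the three residues with basic side chains (ε-amine, guanidinium, and imidazole respectively).
Matching residues: H2, R7.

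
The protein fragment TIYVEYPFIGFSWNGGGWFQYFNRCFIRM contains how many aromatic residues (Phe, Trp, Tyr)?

Matching residues: Y3, Y6, F8, F11, W13, W18, F19, Y21, F22, F26.

10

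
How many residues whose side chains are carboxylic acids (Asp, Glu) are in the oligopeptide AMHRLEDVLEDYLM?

Matching residues: E6, D7, E10, D11.

4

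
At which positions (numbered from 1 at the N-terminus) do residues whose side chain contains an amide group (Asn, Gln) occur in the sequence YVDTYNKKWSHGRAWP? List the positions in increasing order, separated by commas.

Matching residues: N6.

6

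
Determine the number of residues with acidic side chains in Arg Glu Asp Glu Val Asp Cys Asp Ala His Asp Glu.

7

The acidic residues are Asp (D) and Glu (E), whose side chains end in a carboxylate group.
Matching residues: Glu2, Asp3, Glu4, Asp6, Asp8, Asp11, Glu12.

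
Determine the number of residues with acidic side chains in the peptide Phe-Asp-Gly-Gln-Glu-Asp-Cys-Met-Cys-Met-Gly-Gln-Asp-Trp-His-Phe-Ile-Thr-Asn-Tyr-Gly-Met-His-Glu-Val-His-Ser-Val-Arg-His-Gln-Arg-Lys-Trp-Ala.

The acidic residues are Asp (D) and Glu (E), whose side chains end in a carboxylate group.
Matching residues: Asp2, Glu5, Asp6, Asp13, Glu24.

5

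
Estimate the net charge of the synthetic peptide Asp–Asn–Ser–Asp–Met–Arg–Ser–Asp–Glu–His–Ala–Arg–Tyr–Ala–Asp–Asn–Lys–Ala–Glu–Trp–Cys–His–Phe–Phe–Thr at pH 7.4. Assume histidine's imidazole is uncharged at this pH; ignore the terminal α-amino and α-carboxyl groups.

-3

The side chains ionized at physiological pH are Lys/Arg (+1) and Asp/Glu (−1); with His treated as neutral, nothing else contributes.
Positive (K, R): Arg6, Arg12, Lys17 → +3.
Negative (D, E): Asp1, Asp4, Asp8, Glu9, Asp15, Glu19 → −6.
Net charge = (+3) + (−6) = −3.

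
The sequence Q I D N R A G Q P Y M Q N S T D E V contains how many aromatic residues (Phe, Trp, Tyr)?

Matching residues: Y10.

1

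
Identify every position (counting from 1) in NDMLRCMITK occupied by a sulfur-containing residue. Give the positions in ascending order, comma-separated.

Only Cys (C) and Met (M) have a sulfur atom in the side chain.
Matching residues: M3, C6, M7.

3, 6, 7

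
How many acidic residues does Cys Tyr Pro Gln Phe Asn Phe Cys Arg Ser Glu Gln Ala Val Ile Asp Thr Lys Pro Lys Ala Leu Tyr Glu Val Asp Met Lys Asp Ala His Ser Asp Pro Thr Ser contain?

6

Only D (aspartate) and E (glutamate) carry a side-chain carboxylic acid.
Matching residues: Glu11, Asp16, Glu24, Asp26, Asp29, Asp33.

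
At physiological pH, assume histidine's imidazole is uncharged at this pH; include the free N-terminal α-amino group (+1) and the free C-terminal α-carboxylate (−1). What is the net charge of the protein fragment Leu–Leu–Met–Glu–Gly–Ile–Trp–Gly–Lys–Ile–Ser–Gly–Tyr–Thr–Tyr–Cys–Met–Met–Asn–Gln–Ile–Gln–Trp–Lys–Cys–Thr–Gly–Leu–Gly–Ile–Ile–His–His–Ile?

+1

Near pH 7.4, K and R contribute +1 each, D and E contribute −1 each, and every other side chain (His included, as stated) is uncharged.
Positive (K, R): Lys9, Lys24 → +2.
Negative (D, E): Glu4 → −1.
The N-terminus (+1) and C-terminus (−1) cancel.
Net charge = (+2) + (−1) = +1.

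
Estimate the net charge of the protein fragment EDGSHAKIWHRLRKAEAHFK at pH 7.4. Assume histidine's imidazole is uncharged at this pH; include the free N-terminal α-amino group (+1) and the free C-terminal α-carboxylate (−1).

Near pH 7.4, K and R contribute +1 each, D and E contribute −1 each, and every other side chain (His included, as stated) is uncharged.
Positive (K, R): K7, R11, R13, K14, K20 → +5.
Negative (D, E): E1, D2, E16 → −3.
The N-terminus (+1) and C-terminus (−1) cancel.
Net charge = (+5) + (−3) = +2.

+2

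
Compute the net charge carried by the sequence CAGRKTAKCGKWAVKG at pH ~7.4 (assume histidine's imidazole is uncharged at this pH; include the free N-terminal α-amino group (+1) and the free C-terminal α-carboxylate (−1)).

+5

Near pH 7.4, K and R contribute +1 each, D and E contribute −1 each, and every other side chain (His included, as stated) is uncharged.
Positive (K, R): R4, K5, K8, K11, K15 → +5.
Negative (D, E): none → −0.
The N-terminus (+1) and C-terminus (−1) cancel.
Net charge = (+5) + (−0) = +5.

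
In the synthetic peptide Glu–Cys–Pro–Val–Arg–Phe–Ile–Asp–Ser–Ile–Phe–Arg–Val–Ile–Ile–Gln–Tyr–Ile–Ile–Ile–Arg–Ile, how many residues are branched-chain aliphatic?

10

Valine (V), leucine (L), and isoleucine (I) are the branched-chain amino acids.
Matching residues: Val4, Ile7, Ile10, Val13, Ile14, Ile15, Ile18, Ile19, Ile20, Ile22.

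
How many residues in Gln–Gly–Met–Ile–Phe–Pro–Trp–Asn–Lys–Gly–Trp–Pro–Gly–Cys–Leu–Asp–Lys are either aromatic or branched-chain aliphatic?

Aromatic: F, W, Y. Branched-chain aliphatic: I, L, V.
Aromatic residues here: Phe5, Trp7, Trp11 (3).
Branched-chain aliphatic residues here: Ile4, Leu15 (2).
The two groups share no amino acid, so total = 3 + 2 = 5.

5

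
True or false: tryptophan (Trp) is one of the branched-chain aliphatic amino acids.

V, L, and I make up the branched-chain aliphatic group.
Tryptophan is not in this group.

False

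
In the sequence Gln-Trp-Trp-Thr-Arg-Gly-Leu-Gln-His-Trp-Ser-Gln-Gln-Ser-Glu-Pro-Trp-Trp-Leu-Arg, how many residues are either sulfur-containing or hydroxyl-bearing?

Sulfur-containing: C, M. Hydroxyl-bearing: S, T, Y.
Sulfur-containing residues here: none (0).
Hydroxyl-bearing residues here: Thr4, Ser11, Ser14 (3).
The two groups share no amino acid, so total = 0 + 3 = 3.

3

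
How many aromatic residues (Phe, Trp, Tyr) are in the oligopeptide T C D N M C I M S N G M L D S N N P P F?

Matching residues: F20.

1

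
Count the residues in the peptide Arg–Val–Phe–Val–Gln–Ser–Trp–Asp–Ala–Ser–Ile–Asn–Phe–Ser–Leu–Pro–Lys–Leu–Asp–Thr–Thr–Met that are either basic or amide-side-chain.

4

Basic: H, K, R. Amide-side-chain: N, Q.
Basic residues here: Arg1, Lys17 (2).
Amide-side-chain residues here: Gln5, Asn12 (2).
The two groups share no amino acid, so total = 2 + 2 = 4.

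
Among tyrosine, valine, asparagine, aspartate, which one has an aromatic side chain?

tyrosine

F, W, and Y each carry an aromatic ring on the side chain.
Of the listed options, only tyrosine belongs to this group.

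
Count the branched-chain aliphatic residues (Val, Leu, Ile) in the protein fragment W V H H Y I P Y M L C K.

Matching residues: V2, I6, L10.

3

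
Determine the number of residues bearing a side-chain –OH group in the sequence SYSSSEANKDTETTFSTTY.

12

S, T, and Y are the three residues with a side-chain hydroxyl.
Matching residues: S1, Y2, S3, S4, S5, T11, T13, T14, S16, T17, T18, Y19.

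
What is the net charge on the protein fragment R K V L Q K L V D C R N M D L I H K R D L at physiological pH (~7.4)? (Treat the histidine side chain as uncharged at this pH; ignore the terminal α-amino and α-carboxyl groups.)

+3

The side chains ionized at physiological pH are Lys/Arg (+1) and Asp/Glu (−1); with His treated as neutral, nothing else contributes.
Positive (K, R): R1, K2, K6, R11, K18, R19 → +6.
Negative (D, E): D9, D14, D20 → −3.
Net charge = (+6) + (−3) = +3.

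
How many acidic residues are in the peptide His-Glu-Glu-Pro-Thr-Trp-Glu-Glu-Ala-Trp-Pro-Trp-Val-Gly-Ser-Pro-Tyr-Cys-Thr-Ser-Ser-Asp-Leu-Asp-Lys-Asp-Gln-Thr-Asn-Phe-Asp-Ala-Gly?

Only D (aspartate) and E (glutamate) carry a side-chain carboxylic acid.
Matching residues: Glu2, Glu3, Glu7, Glu8, Asp22, Asp24, Asp26, Asp31.

8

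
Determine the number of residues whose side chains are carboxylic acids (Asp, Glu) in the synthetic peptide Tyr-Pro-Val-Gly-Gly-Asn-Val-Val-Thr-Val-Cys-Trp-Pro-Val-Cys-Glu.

Matching residues: Glu16.

1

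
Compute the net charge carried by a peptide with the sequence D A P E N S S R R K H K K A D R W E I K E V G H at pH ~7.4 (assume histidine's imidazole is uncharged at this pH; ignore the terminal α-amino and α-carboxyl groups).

+2

The side chains ionized at physiological pH are Lys/Arg (+1) and Asp/Glu (−1); with His treated as neutral, nothing else contributes.
Positive (K, R): R8, R9, K10, K12, K13, R16, K20 → +7.
Negative (D, E): D1, E4, D15, E18, E21 → −5.
Net charge = (+7) + (−5) = +2.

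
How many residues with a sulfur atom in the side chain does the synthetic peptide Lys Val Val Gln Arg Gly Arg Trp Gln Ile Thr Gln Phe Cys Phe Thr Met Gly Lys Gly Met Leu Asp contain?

Only Cys (C) and Met (M) have a sulfur atom in the side chain.
Matching residues: Cys14, Met17, Met21.

3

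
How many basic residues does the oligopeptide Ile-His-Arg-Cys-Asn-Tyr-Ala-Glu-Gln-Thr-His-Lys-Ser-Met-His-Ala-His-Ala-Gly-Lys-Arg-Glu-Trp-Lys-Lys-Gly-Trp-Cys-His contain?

11

Lysine (K), arginine (R), and histidine (H) have basic, nitrogen-containing side chains.
Matching residues: His2, Arg3, His11, Lys12, His15, His17, Lys20, Arg21, Lys24, Lys25, His29.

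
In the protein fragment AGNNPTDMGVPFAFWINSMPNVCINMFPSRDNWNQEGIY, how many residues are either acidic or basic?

4

Acidic: D, E. Basic: H, K, R.
Acidic residues here: D7, D31, E36 (3).
Basic residues here: R30 (1).
The two groups share no amino acid, so total = 3 + 1 = 4.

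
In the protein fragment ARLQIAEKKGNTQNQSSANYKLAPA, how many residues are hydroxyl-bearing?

The –OH-bearing residues are Ser, Thr (aliphatic alcohols), and Tyr (phenol).
Matching residues: T12, S16, S17, Y20.

4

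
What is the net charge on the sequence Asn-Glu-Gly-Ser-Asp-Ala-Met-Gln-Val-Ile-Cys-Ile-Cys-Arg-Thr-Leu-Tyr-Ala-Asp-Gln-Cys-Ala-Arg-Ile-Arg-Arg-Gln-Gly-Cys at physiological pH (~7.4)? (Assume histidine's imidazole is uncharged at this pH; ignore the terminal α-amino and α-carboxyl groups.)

The side chains ionized at physiological pH are Lys/Arg (+1) and Asp/Glu (−1); with His treated as neutral, nothing else contributes.
Positive (K, R): Arg14, Arg23, Arg25, Arg26 → +4.
Negative (D, E): Glu2, Asp5, Asp19 → −3.
Net charge = (+4) + (−3) = +1.

+1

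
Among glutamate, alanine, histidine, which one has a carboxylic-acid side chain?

Aspartate (D) and glutamate (E) have carboxylic-acid side chains and are the acidic amino acids.
Of the listed options, only glutamate belongs to this group.

glutamate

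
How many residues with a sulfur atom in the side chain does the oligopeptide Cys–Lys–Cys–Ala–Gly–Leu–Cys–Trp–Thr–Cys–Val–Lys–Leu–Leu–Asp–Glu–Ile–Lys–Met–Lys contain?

The sulfur-bearing residues are cysteine (–SH) and methionine (–S–CH₃).
Matching residues: Cys1, Cys3, Cys7, Cys10, Met19.

5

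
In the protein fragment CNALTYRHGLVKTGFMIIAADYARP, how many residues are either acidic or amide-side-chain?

2

Acidic: D, E. Amide-side-chain: N, Q.
Acidic residues here: D21 (1).
Amide-side-chain residues here: N2 (1).
The two groups share no amino acid, so total = 1 + 1 = 2.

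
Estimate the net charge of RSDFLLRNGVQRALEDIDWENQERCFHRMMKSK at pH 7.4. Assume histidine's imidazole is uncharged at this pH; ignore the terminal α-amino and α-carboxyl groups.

+1

The side chains ionized at physiological pH are Lys/Arg (+1) and Asp/Glu (−1); with His treated as neutral, nothing else contributes.
Positive (K, R): R1, R7, R12, R24, R28, K31, K33 → +7.
Negative (D, E): D3, E15, D16, D18, E20, E23 → −6.
Net charge = (+7) + (−6) = +1.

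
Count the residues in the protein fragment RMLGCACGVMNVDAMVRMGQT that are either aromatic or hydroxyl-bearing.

Aromatic: F, W, Y. Hydroxyl-bearing: S, T, Y.
Aromatic residues here: none (0).
Hydroxyl-bearing residues here: T21 (1).
(Y belongs to both groups, but none appear in this sequence.) Total = 0 + 1 = 1.

1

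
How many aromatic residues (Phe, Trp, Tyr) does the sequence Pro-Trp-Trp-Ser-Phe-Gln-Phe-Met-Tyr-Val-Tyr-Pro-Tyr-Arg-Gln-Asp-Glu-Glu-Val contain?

7

Matching residues: Trp2, Trp3, Phe5, Phe7, Tyr9, Tyr11, Tyr13.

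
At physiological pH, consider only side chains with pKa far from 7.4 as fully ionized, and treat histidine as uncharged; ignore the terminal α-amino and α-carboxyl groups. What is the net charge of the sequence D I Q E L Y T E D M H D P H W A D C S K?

-5

Near pH 7.4, K and R contribute +1 each, D and E contribute −1 each, and every other side chain (His included, as stated) is uncharged.
Positive (K, R): K20 → +1.
Negative (D, E): D1, E4, E8, D9, D12, D17 → −6.
Net charge = (+1) + (−6) = −5.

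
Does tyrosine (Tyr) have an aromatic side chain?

Yes

The aromatic amino acids are Phe (F, benzyl), Trp (W, indole), and Tyr (Y, phenol).
Tyrosine is in this group.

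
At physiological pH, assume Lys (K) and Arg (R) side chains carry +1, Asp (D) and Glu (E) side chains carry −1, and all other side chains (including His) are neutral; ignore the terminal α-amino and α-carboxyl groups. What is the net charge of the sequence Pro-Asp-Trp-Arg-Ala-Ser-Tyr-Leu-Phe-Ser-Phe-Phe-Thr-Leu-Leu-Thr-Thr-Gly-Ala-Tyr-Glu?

-1

Positive (K, R): Arg4 → +1.
Negative (D, E): Asp2, Glu21 → −2.
Net charge = (+1) + (−2) = −1.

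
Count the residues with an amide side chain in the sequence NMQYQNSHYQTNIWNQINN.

10

The amide-side-chain residues are Asn (N) and Gln (Q).
Matching residues: N1, Q3, Q5, N6, Q10, N12, N15, Q16, N18, N19.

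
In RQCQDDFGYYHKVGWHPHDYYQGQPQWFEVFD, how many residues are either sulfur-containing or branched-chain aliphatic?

3

Sulfur-containing: C, M. Branched-chain aliphatic: I, L, V.
Sulfur-containing residues here: C3 (1).
Branched-chain aliphatic residues here: V13, V30 (2).
The two groups share no amino acid, so total = 1 + 2 = 3.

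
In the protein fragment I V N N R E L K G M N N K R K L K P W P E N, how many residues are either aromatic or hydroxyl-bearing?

1

Aromatic: F, W, Y. Hydroxyl-bearing: S, T, Y.
Aromatic residues here: W19 (1).
Hydroxyl-bearing residues here: none (0).
(Y belongs to both groups, but none appear in this sequence.) Total = 1 + 0 = 1.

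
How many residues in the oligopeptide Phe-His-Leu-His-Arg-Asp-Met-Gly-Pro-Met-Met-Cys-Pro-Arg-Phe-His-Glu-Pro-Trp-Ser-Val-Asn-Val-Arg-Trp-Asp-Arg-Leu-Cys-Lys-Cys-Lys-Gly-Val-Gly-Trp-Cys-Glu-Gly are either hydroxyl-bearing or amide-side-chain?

2

Hydroxyl-bearing: S, T, Y. Amide-side-chain: N, Q.
Hydroxyl-bearing residues here: Ser20 (1).
Amide-side-chain residues here: Asn22 (1).
The two groups share no amino acid, so total = 1 + 1 = 2.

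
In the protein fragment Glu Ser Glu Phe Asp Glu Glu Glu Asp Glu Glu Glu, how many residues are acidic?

10

Aspartate (D) and glutamate (E) have carboxylic-acid side chains and are the acidic amino acids.
Matching residues: Glu1, Glu3, Asp5, Glu6, Glu7, Glu8, Asp9, Glu10, Glu11, Glu12.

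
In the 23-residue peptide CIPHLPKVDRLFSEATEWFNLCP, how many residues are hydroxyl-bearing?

2

S, T, and Y are the three residues with a side-chain hydroxyl.
Matching residues: S13, T16.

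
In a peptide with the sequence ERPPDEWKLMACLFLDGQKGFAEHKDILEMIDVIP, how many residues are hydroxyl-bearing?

0

S, T, and Y are the three residues with a side-chain hydroxyl.
None of the 35 residues belong to this group.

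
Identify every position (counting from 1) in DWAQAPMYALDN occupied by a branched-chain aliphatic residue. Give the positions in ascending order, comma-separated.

Matching residues: L10.

10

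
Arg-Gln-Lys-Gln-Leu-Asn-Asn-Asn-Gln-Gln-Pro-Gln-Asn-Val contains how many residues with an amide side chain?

9

Only N (asparagine) and Q (glutamine) carry a side-chain carboxamide.
Matching residues: Gln2, Gln4, Asn6, Asn7, Asn8, Gln9, Gln10, Gln12, Asn13.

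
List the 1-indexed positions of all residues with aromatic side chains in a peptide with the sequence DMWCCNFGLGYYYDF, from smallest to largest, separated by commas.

The aromatic amino acids are Phe (F, benzyl), Trp (W, indole), and Tyr (Y, phenol).
Matching residues: W3, F7, Y11, Y12, Y13, F15.

3, 7, 11, 12, 13, 15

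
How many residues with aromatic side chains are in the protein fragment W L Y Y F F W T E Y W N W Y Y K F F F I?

14

F, W, and Y each carry an aromatic ring on the side chain.
Matching residues: W1, Y3, Y4, F5, F6, W7, Y10, W11, W13, Y14, Y15, F17, F18, F19.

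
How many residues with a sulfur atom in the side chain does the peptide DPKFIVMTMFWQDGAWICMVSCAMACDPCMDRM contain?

10

Cysteine (C, thiol) and methionine (M, thioether) are the two sulfur-containing amino acids.
Matching residues: M7, M9, C18, M19, C22, M24, C26, C29, M30, M33.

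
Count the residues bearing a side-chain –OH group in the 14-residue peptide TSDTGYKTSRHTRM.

7

Serine (S), threonine (T), and tyrosine (Y) each carry a hydroxyl group on the side chain.
Matching residues: T1, S2, T4, Y6, T8, S9, T12.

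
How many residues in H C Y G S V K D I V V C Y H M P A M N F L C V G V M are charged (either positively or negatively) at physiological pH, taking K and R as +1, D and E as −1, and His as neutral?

2

Charged side chains at pH ~7.4: K, R (positive); D, E (negative).
Matching residues: K7, D8.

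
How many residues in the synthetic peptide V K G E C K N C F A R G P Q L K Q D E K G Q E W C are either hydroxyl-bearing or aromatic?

Hydroxyl-bearing: S, T, Y. Aromatic: F, W, Y.
Hydroxyl-bearing residues here: none (0).
Aromatic residues here: F9, W24 (2).
(Y belongs to both groups, but none appear in this sequence.) Total = 0 + 2 = 2.

2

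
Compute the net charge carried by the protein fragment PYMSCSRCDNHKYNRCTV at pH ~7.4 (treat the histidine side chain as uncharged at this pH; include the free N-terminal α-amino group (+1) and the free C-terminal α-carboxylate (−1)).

+2

The side chains ionized at physiological pH are Lys/Arg (+1) and Asp/Glu (−1); with His treated as neutral, nothing else contributes.
Positive (K, R): R7, K12, R15 → +3.
Negative (D, E): D9 → −1.
The N-terminus (+1) and C-terminus (−1) cancel.
Net charge = (+3) + (−1) = +2.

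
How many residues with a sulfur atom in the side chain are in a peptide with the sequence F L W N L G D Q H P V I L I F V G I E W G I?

0

Cysteine (C, thiol) and methionine (M, thioether) are the two sulfur-containing amino acids.
None of the 22 residues belong to this group.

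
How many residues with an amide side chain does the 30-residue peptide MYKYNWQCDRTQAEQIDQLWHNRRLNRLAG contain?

7

The amide-side-chain residues are Asn (N) and Gln (Q).
Matching residues: N5, Q7, Q12, Q15, Q18, N22, N26.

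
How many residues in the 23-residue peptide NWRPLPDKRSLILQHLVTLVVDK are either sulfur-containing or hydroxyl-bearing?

Sulfur-containing: C, M. Hydroxyl-bearing: S, T, Y.
Sulfur-containing residues here: none (0).
Hydroxyl-bearing residues here: S10, T18 (2).
The two groups share no amino acid, so total = 0 + 2 = 2.

2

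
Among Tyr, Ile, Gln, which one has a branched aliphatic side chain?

V, L, and I make up the branched-chain aliphatic group.
Of the listed options, only Ile belongs to this group.

Ile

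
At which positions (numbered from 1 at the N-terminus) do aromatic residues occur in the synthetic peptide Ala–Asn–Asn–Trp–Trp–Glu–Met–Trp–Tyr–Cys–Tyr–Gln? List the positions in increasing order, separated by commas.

F, W, and Y each carry an aromatic ring on the side chain.
Matching residues: Trp4, Trp5, Trp8, Tyr9, Tyr11.

4, 5, 8, 9, 11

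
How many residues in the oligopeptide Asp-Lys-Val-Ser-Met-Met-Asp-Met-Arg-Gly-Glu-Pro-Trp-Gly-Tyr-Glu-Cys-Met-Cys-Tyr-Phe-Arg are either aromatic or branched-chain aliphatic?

Aromatic: F, W, Y. Branched-chain aliphatic: I, L, V.
Aromatic residues here: Trp13, Tyr15, Tyr20, Phe21 (4).
Branched-chain aliphatic residues here: Val3 (1).
The two groups share no amino acid, so total = 4 + 1 = 5.

5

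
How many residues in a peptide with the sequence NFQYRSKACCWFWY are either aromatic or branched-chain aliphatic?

6

Aromatic: F, W, Y. Branched-chain aliphatic: I, L, V.
Aromatic residues here: F2, Y4, W11, F12, W13, Y14 (6).
Branched-chain aliphatic residues here: none (0).
The two groups share no amino acid, so total = 6 + 0 = 6.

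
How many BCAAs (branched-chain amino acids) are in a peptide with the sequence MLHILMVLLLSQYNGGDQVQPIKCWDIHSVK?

11

V, L, and I make up the branched-chain aliphatic group.
Matching residues: L2, I4, L5, V7, L8, L9, L10, V19, I22, I27, V30.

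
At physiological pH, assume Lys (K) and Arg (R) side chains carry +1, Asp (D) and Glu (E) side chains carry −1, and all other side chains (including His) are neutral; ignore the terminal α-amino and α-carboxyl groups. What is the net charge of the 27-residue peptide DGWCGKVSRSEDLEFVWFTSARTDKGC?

-1

Positive (K, R): K6, R9, R22, K25 → +4.
Negative (D, E): D1, E11, D12, E14, D24 → −5.
Net charge = (+4) + (−5) = −1.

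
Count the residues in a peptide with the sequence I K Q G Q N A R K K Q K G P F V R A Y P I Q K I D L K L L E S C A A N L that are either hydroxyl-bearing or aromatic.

3

Hydroxyl-bearing: S, T, Y. Aromatic: F, W, Y.
Hydroxyl-bearing residues here: Y19, S31 (2).
Aromatic residues here: F15, Y19 (2).
Y is in both groups, so the 1 Y residue must not be double-counted.
Total = 2 + 2 − 1 = 3.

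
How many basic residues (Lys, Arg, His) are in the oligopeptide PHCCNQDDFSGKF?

2

Matching residues: H2, K12.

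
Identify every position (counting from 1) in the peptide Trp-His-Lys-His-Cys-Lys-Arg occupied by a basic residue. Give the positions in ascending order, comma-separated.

Matching residues: His2, Lys3, His4, Lys6, Arg7.

2, 3, 4, 6, 7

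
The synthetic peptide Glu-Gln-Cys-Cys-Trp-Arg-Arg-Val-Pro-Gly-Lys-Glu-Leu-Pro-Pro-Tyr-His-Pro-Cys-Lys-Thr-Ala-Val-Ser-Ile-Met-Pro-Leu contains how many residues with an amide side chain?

Only N (asparagine) and Q (glutamine) carry a side-chain carboxamide.
Matching residues: Gln2.

1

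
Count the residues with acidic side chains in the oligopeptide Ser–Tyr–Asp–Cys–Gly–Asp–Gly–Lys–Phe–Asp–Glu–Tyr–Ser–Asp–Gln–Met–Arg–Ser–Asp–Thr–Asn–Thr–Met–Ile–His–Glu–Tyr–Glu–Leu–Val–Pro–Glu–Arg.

The acidic residues are Asp (D) and Glu (E), whose side chains end in a carboxylate group.
Matching residues: Asp3, Asp6, Asp10, Glu11, Asp14, Asp19, Glu26, Glu28, Glu32.

9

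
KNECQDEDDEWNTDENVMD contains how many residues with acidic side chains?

The acidic residues are Asp (D) and Glu (E), whose side chains end in a carboxylate group.
Matching residues: E3, D6, E7, D8, D9, E10, D14, E15, D19.

9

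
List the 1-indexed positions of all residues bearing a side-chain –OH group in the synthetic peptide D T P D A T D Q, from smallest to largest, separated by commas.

The –OH-bearing residues are Ser, Thr (aliphatic alcohols), and Tyr (phenol).
Matching residues: T2, T6.

2, 6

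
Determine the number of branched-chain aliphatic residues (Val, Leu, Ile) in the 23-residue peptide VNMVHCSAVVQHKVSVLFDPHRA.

7

Matching residues: V1, V4, V9, V10, V14, V16, L17.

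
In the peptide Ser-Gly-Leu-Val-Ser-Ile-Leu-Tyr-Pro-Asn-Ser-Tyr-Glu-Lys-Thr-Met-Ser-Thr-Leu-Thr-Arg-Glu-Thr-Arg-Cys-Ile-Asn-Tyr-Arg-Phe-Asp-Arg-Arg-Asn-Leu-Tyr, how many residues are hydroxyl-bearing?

12

The –OH-bearing residues are Ser, Thr (aliphatic alcohols), and Tyr (phenol).
Matching residues: Ser1, Ser5, Tyr8, Ser11, Tyr12, Thr15, Ser17, Thr18, Thr20, Thr23, Tyr28, Tyr36.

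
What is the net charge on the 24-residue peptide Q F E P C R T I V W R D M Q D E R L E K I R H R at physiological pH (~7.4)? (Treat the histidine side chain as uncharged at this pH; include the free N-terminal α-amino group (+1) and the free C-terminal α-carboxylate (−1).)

+1

The side chains ionized at physiological pH are Lys/Arg (+1) and Asp/Glu (−1); with His treated as neutral, nothing else contributes.
Positive (K, R): R6, R11, R17, K20, R22, R24 → +6.
Negative (D, E): E3, D12, D15, E16, E19 → −5.
The N-terminus (+1) and C-terminus (−1) cancel.
Net charge = (+6) + (−5) = +1.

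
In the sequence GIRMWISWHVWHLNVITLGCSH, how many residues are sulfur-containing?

2

Cysteine (C, thiol) and methionine (M, thioether) are the two sulfur-containing amino acids.
Matching residues: M4, C20.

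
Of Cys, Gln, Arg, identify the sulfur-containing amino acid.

Cys

The sulfur-bearing residues are cysteine (–SH) and methionine (–S–CH₃).
Of the listed options, only Cys belongs to this group.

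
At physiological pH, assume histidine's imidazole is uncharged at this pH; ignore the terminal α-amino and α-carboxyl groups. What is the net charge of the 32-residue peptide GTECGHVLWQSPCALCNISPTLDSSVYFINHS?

-2

At pH ~7.4 the Lys and Arg side chains are protonated (+1), the Asp and Glu side chains are deprotonated (−1), and with His taken as neutral all other side chains carry no charge.
Positive (K, R): none → +0.
Negative (D, E): E3, D23 → −2.
Net charge = (+0) + (−2) = −2.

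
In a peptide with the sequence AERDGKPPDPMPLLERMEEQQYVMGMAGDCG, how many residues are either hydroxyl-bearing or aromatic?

1

Hydroxyl-bearing: S, T, Y. Aromatic: F, W, Y.
Hydroxyl-bearing residues here: Y22 (1).
Aromatic residues here: Y22 (1).
Y is in both groups, so the 1 Y residue must not be double-counted.
Total = 1 + 1 − 1 = 1.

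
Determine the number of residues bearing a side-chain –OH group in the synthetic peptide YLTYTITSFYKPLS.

8

The –OH-bearing residues are Ser, Thr (aliphatic alcohols), and Tyr (phenol).
Matching residues: Y1, T3, Y4, T5, T7, S8, Y10, S14.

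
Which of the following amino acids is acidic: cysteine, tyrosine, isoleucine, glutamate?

Only D (aspartate) and E (glutamate) carry a side-chain carboxylic acid.
Of the listed options, only glutamate belongs to this group.

glutamate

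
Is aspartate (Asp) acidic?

The acidic residues are Asp (D) and Glu (E), whose side chains end in a carboxylate group.
Aspartate is in this group.

Yes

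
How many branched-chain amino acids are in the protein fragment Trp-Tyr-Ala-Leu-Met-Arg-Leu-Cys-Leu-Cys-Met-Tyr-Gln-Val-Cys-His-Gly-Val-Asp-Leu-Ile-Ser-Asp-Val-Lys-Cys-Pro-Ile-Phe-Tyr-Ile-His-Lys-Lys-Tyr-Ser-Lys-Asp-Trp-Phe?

10

The BCAAs are Val, Leu, and Ile — aliphatic side chains with a branch point.
Matching residues: Leu4, Leu7, Leu9, Val14, Val18, Leu20, Ile21, Val24, Ile28, Ile31.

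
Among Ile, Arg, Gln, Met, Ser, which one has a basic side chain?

The basic amino acids are Lys (K), Arg (R), and His (H).
Of the listed options, only Arg belongs to this group.

Arg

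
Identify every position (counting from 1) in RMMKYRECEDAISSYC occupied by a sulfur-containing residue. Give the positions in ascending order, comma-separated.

Only Cys (C) and Met (M) have a sulfur atom in the side chain.
Matching residues: M2, M3, C8, C16.

2, 3, 8, 16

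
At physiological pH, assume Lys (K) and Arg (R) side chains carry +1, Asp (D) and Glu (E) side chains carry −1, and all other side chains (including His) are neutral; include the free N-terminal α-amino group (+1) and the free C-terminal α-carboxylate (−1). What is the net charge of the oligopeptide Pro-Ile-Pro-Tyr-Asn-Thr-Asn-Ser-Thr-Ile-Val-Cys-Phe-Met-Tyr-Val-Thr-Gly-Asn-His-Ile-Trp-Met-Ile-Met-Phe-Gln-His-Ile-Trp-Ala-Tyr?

0

Positive (K, R): none → +0.
Negative (D, E): none → −0.
The N-terminus (+1) and C-terminus (−1) cancel.
Net charge = (+0) + (−0) = 0.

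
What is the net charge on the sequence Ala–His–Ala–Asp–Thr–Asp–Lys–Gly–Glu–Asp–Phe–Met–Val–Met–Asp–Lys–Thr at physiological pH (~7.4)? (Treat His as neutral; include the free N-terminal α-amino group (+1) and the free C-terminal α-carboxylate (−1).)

-3

Near pH 7.4, K and R contribute +1 each, D and E contribute −1 each, and every other side chain (His included, as stated) is uncharged.
Positive (K, R): Lys7, Lys16 → +2.
Negative (D, E): Asp4, Asp6, Glu9, Asp10, Asp15 → −5.
The N-terminus (+1) and C-terminus (−1) cancel.
Net charge = (+2) + (−5) = −3.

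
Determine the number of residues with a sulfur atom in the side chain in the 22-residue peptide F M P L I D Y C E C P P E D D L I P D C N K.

Only Cys (C) and Met (M) have a sulfur atom in the side chain.
Matching residues: M2, C8, C10, C20.

4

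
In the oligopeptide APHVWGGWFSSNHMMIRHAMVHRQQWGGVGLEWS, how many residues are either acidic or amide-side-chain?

Acidic: D, E. Amide-side-chain: N, Q.
Acidic residues here: E32 (1).
Amide-side-chain residues here: N12, Q24, Q25 (3).
The two groups share no amino acid, so total = 1 + 3 = 4.

4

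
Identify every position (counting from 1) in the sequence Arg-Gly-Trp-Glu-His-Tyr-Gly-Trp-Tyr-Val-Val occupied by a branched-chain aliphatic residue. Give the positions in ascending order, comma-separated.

Valine (V), leucine (L), and isoleucine (I) are the branched-chain amino acids.
Matching residues: Val10, Val11.

10, 11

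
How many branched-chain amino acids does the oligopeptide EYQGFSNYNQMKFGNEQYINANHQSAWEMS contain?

1

V, L, and I make up the branched-chain aliphatic group.
Matching residues: I19.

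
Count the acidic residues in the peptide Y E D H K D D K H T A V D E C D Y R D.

Only D (aspartate) and E (glutamate) carry a side-chain carboxylic acid.
Matching residues: E2, D3, D6, D7, D13, E14, D16, D19.

8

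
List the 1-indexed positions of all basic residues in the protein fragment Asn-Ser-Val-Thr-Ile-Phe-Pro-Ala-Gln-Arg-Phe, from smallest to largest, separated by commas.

10

The basic amino acids are Lys (K), Arg (R), and His (H).
Matching residues: Arg10.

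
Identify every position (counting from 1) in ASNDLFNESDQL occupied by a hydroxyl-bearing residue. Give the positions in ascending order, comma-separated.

The –OH-bearing residues are Ser, Thr (aliphatic alcohols), and Tyr (phenol).
Matching residues: S2, S9.

2, 9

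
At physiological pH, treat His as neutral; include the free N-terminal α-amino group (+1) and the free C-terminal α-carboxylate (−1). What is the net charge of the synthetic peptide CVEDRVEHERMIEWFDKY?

Near pH 7.4, K and R contribute +1 each, D and E contribute −1 each, and every other side chain (His included, as stated) is uncharged.
Positive (K, R): R5, R10, K17 → +3.
Negative (D, E): E3, D4, E7, E9, E13, D16 → −6.
The N-terminus (+1) and C-terminus (−1) cancel.
Net charge = (+3) + (−6) = −3.

-3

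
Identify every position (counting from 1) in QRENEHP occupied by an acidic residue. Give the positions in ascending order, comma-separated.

Only D (aspartate) and E (glutamate) carry a side-chain carboxylic acid.
Matching residues: E3, E5.

3, 5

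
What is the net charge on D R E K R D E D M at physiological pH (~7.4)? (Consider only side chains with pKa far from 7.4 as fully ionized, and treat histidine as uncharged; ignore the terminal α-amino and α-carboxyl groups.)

The side chains ionized at physiological pH are Lys/Arg (+1) and Asp/Glu (−1); with His treated as neutral, nothing else contributes.
Positive (K, R): R2, K4, R5 → +3.
Negative (D, E): D1, E3, D6, E7, D8 → −5.
Net charge = (+3) + (−5) = −2.

-2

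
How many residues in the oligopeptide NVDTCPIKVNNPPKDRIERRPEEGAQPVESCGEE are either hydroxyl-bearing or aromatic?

Hydroxyl-bearing: S, T, Y. Aromatic: F, W, Y.
Hydroxyl-bearing residues here: T4, S30 (2).
Aromatic residues here: none (0).
(Y belongs to both groups, but none appear in this sequence.) Total = 2 + 0 = 2.

2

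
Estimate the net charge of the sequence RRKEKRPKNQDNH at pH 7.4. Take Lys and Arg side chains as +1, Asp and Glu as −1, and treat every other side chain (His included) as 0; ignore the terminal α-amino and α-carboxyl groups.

Positive (K, R): R1, R2, K3, K5, R6, K8 → +6.
Negative (D, E): E4, D11 → −2.
Net charge = (+6) + (−2) = +4.

+4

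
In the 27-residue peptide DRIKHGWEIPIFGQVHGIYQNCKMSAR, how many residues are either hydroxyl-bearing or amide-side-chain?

Hydroxyl-bearing: S, T, Y. Amide-side-chain: N, Q.
Hydroxyl-bearing residues here: Y19, S25 (2).
Amide-side-chain residues here: Q14, Q20, N21 (3).
The two groups share no amino acid, so total = 2 + 3 = 5.

5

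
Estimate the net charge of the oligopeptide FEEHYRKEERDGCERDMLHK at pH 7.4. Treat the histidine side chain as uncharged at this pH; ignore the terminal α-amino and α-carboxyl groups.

Near pH 7.4, K and R contribute +1 each, D and E contribute −1 each, and every other side chain (His included, as stated) is uncharged.
Positive (K, R): R6, K7, R10, R15, K20 → +5.
Negative (D, E): E2, E3, E8, E9, D11, E14, D16 → −7.
Net charge = (+5) + (−7) = −2.

-2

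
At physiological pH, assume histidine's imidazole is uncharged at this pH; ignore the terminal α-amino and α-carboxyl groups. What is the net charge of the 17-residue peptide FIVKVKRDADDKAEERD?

-1

The side chains ionized at physiological pH are Lys/Arg (+1) and Asp/Glu (−1); with His treated as neutral, nothing else contributes.
Positive (K, R): K4, K6, R7, K12, R16 → +5.
Negative (D, E): D8, D10, D11, E14, E15, D17 → −6.
Net charge = (+5) + (−6) = −1.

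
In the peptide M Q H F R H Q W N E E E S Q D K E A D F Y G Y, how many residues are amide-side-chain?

4

Asparagine (N) and glutamine (Q) have uncharged amide side chains.
Matching residues: Q2, Q7, N9, Q14.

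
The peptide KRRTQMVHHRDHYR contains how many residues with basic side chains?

The basic amino acids are Lys (K), Arg (R), and His (H).
Matching residues: K1, R2, R3, H8, H9, R10, H12, R14.

8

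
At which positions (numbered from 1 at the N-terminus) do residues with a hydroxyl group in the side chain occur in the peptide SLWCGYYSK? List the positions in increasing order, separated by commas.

S, T, and Y are the three residues with a side-chain hydroxyl.
Matching residues: S1, Y6, Y7, S8.

1, 6, 7, 8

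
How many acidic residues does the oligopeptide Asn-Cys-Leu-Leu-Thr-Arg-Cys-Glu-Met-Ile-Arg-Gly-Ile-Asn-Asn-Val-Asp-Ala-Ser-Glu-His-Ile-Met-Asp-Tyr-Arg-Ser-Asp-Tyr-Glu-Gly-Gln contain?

Aspartate (D) and glutamate (E) have carboxylic-acid side chains and are the acidic amino acids.
Matching residues: Glu8, Asp17, Glu20, Asp24, Asp28, Glu30.

6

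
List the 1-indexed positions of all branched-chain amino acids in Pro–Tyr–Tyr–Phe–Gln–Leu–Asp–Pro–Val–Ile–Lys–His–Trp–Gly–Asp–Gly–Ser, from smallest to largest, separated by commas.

V, L, and I make up the branched-chain aliphatic group.
Matching residues: Leu6, Val9, Ile10.

6, 9, 10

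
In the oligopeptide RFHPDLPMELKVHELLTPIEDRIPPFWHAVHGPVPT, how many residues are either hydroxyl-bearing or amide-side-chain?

2

Hydroxyl-bearing: S, T, Y. Amide-side-chain: N, Q.
Hydroxyl-bearing residues here: T17, T36 (2).
Amide-side-chain residues here: none (0).
The two groups share no amino acid, so total = 2 + 0 = 2.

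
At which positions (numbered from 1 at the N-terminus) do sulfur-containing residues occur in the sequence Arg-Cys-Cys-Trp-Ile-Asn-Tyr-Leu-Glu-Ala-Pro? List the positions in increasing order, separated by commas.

Only Cys (C) and Met (M) have a sulfur atom in the side chain.
Matching residues: Cys2, Cys3.

2, 3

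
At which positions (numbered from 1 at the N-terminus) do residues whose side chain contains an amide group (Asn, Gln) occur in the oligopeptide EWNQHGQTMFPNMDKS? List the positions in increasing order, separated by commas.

Matching residues: N3, Q4, Q7, N12.

3, 4, 7, 12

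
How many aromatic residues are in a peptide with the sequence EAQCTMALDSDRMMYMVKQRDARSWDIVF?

F, W, and Y each carry an aromatic ring on the side chain.
Matching residues: Y15, W25, F29.

3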